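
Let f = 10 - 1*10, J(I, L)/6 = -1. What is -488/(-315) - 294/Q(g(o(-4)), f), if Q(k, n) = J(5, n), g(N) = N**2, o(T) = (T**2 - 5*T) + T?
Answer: 15923/315 ≈ 50.549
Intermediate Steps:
J(I, L) = -6 (J(I, L) = 6*(-1) = -6)
f = 0 (f = 10 - 10 = 0)
o(T) = T**2 - 4*T
Q(k, n) = -6
-488/(-315) - 294/Q(g(o(-4)), f) = -488/(-315) - 294/(-6) = -488*(-1/315) - 294*(-1/6) = 488/315 + 49 = 15923/315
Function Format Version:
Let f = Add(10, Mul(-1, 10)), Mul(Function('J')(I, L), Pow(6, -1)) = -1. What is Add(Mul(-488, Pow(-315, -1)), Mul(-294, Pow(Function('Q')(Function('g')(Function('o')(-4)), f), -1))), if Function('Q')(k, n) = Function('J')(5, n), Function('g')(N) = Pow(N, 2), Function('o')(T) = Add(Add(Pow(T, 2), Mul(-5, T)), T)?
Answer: Rational(15923, 315) ≈ 50.549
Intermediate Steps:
Function('J')(I, L) = -6 (Function('J')(I, L) = Mul(6, -1) = -6)
f = 0 (f = Add(10, -10) = 0)
Function('o')(T) = Add(Pow(T, 2), Mul(-4, T))
Function('Q')(k, n) = -6
Add(Mul(-488, Pow(-315, -1)), Mul(-294, Pow(Function('Q')(Function('g')(Function('o')(-4)), f), -1))) = Add(Mul(-488, Pow(-315, -1)), Mul(-294, Pow(-6, -1))) = Add(Mul(-488, Rational(-1, 315)), Mul(-294, Rational(-1, 6))) = Add(Rational(488, 315), 49) = Rational(15923, 315)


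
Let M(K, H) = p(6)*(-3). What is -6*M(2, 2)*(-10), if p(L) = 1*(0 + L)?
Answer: -1080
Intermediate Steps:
p(L) = L (p(L) = 1*L = L)
M(K, H) = -18 (M(K, H) = 6*(-3) = -18)
-6*M(2, 2)*(-10) = -6*(-18)*(-10) = 108*(-10) = -1080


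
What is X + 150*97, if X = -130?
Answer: 14420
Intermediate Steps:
X + 150*97 = -130 + 150*97 = -130 + 14550 = 14420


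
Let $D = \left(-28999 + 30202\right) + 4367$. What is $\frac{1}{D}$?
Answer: $\frac{1}{5570} \approx 0.00017953$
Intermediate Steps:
$D = 5570$ ($D = 1203 + 4367 = 5570$)
$\frac{1}{D} = \frac{1}{5570}$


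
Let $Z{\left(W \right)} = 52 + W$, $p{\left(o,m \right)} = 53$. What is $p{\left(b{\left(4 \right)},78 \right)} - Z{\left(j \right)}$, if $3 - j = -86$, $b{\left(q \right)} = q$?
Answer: $-88$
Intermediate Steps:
$j = 89$ ($j = 3 - -86 = 3 + 86 = 89$)
$p{\left(b{\left(4 \right)},78 \right)} - Z{\left(j \right)} = 53 - \left(52 + 89\right) = 53 - 141 = -88$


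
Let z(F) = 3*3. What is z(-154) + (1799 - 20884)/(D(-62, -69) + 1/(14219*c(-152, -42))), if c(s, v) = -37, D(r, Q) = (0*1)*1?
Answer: 10040675764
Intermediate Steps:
D(r, Q) = 0 (D(r, Q) = 0*1 = 0)
z(F) = 9
z(-154) + (1799 - 20884)/(D(-62, -69) + 1/(14219*c(-152, -42))) = 9 + (1799 - 20884)/(0 + 1/(14219*(-37))) = 9 - 19085/(0 + (1/14219)*(-1/37)) = 9 - 19085/(0 - 1/526103) = 9 - 19085/(-1/526103) = 9 - 19085*(-526103) = 9 + 10040675755 = 10040675764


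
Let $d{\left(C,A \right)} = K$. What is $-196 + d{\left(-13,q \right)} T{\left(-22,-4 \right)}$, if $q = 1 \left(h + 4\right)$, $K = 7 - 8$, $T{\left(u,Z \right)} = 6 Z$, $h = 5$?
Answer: $-172$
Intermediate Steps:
$K = -1$ ($K = 7 - 8 = -1$)
$q = 9$ ($q = 1 \left(5 + 4\right) = 1 \cdot 9 = 9$)
$d{\left(C,A \right)} = -1$
$-196 + d{\left(-13,q \right)} T{\left(-22,-4 \right)} = -196 - 6 \left(-4\right) = -196 - -24 = -196 + 24 = -172$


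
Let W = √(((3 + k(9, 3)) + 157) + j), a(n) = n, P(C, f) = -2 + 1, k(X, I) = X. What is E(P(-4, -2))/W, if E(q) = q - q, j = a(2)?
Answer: 0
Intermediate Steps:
P(C, f) = -1
j = 2
E(q) = 0
W = 3*√19 (W = √(((3 + 9) + 157) + 2) = √((12 + 157) + 2) = √(169 + 2) = √171 = 3*√19 ≈ 13.077)
E(P(-4, -2))/W = 0/((3*√19)) = 0*(√19/57) = 0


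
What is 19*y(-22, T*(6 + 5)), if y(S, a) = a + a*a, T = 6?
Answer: 84018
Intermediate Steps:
y(S, a) = a + a²
19*y(-22, T*(6 + 5)) = 19*((6*(6 + 5))*(1 + 6*(6 + 5))) = 19*((6*11)*(1 + 6*11)) = 19*(66*(1 + 66)) = 19*(66*67) = 19*4422 = 84018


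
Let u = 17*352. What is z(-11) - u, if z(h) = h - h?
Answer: -5984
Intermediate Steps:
z(h) = 0
u = 5984
z(-11) - u = 0 - 1*5984 = 0 - 5984 = -5984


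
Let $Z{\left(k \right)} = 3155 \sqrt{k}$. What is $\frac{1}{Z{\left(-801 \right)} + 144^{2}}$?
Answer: $\frac{2304}{933683969} - \frac{3155 i \sqrt{89}}{2801051907} \approx 2.4676 \cdot 10^{-6} - 1.0626 \cdot 10^{-5} i$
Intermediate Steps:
$\frac{1}{Z{\left(-801 \right)} + 144^{2}} = \frac{1}{3155 \sqrt{-801} + 144^{2}} = \frac{1}{3155 \cdot 3 i \sqrt{89} + 20736} = \frac{1}{9465 i \sqrt{89} + 20736} = \frac{1}{20736 + 9465 i \sqrt{89}}$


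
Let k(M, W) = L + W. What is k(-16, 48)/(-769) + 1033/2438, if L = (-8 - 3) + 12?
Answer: 674915/1874822 ≈ 0.35999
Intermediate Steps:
L = 1 (L = -11 + 12 = 1)
k(M, W) = 1 + W
k(-16, 48)/(-769) + 1033/2438 = (1 + 48)/(-769) + 1033/2438 = 49*(-1/769) + 1033*(1/2438) = -49/769 + 1033/2438 = 674915/1874822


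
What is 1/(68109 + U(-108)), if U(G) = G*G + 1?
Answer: 1/79774 ≈ 1.2535e-5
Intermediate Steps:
U(G) = 1 + G² (U(G) = G² + 1 = 1 + G²)
1/(68109 + U(-108)) = 1/(68109 + (1 + (-108)²)) = 1/(68109 + (1 + 11664)) = 1/(68109 + 11665) = 1/79774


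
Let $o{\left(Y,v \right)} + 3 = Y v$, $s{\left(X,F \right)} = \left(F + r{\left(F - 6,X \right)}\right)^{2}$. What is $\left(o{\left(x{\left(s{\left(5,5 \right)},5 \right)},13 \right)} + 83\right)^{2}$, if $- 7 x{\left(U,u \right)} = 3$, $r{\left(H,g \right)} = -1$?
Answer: $\frac{271441}{49} \approx 5539.6$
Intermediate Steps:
$s{\left(X,F \right)} = \left(-1 + F\right)^{2}$ ($s{\left(X,F \right)} = \left(F - 1\right)^{2} = \left(-1 + F\right)^{2}$)
$x{\left(U,u \right)} = - \frac{3}{7}$ ($x{\left(U,u \right)} = \left(- \frac{1}{7}\right) 3 = - \frac{3}{7}$)
$o{\left(Y,v \right)} = -3 + Y v$
$\left(o{\left(x{\left(s{\left(5,5 \right)},5 \right)},13 \right)} + 83\right)^{2} = \left(\left(-3 - \frac{39}{7}\right) + 83\right)^{2} = \left(- \frac{60}{7} + 83\right)^{2} = \left(\frac{521}{7}\right)^{2} = \frac{271441}{49}$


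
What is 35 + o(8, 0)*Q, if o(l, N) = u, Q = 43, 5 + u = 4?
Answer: -8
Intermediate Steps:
u = -1 (u = -5 + 4 = -1)
o(l, N) = -1
35 + o(8, 0)*Q = 35 - 1*43 = 35 - 43 = -8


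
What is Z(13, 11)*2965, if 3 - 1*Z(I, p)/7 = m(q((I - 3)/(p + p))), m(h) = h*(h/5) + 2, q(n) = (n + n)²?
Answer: 262363955/14641 ≈ 17920.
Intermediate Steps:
q(n) = 4*n² (q(n) = (2*n)² = 4*n²)
m(h) = 2 + h²/5 (m(h) = h*(h*(⅕)) + 2 = h*(h/5) + 2 = h²/5 + 2 = 2 + h²/5)
Z(I, p) = 7 - 7*(-3 + I)⁴/(5*p⁴) (Z(I, p) = 21 - 7*(2 + (4*((I - 3)/(p + p))²)²/5) = 21 - 7*(2 + (4*((-3 + I)/((2*p)))²)²/5) = 21 - 7*(2 + (4*((-3 + I)*(1/(2*p)))²)²/5) = 21 - 7*(2 + (4*((-3 + I)/(2*p))²)²/5) = 21 - 7*(2 + (4*((-3 + I)²/(4*p²)))²/5) = 21 - 7*(2 + ((-3 + I)²/p²)²/5) = 21 - 7*(2 + ((-3 + I)⁴/p⁴)/5) = 21 - 7*(2 + (-3 + I)⁴/(5*p⁴)) = 21 + (-14 - 7*(-3 + I)⁴/(5*p⁴)) = 7 - 7*(-3 + I)⁴/(5*p⁴))
Z(13, 11)*2965 = (7 - 7/5*(-3 + 13)⁴/11⁴)*2965 = (7 - 7/5*1/14641*10⁴)*2965 = (7 - 7/5*1/14641*10000)*2965 = (7 - 14000/14641)*2965 = (88487/14641)*2965 = 262363955/14641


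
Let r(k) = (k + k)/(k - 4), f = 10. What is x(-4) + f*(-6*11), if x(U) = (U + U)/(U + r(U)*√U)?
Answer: -3292/5 + 4*I/5 ≈ -658.4 + 0.8*I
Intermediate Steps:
r(k) = 2*k/(-4 + k) (r(k) = (2*k)/(-4 + k) = 2*k/(-4 + k))
x(U) = 2*U/(U + 2*U^(3/2)/(-4 + U)) (x(U) = (U + U)/(U + (2*U/(-4 + U))*√U) = (2*U)/(U + 2*U^(3/2)/(-4 + U)) = 2*U/(U + 2*U^(3/2)/(-4 + U)))
x(-4) + f*(-6*11) = 2*(-4)*(-4 - 4)/(2*(-4)^(3/2) - 4*(-4 - 4)) + 10*(-6*11) = 2*(-4)*(-8)/(2*(-8*I) - 4*(-8)) + 10*(-66) = 2*(-4)*(-8)/(-16*I + 32) - 660 = 2*(-4)*(-8)/(32 - 16*I) - 660 = 2*(-4)*((32 + 16*I)/1280)*(-8) - 660 = (8/5 + 4*I/5) - 660 = -3292/5 + 4*I/5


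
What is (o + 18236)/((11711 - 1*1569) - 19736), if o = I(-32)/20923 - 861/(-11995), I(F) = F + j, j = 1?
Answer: -2288365909859/1203909733845 ≈ -1.9008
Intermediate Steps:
I(F) = 1 + F (I(F) = F + 1 = 1 + F)
o = 17642858/250971385 (o = (1 - 32)/20923 - 861/(-11995) = -31*1/20923 - 861*(-1/11995) = -31/20923 + 861/11995 = 17642858/250971385 ≈ 0.070298)
(o + 18236)/((11711 - 1*1569) - 19736) = (17642858/250971385 + 18236)/((11711 - 1*1569) - 19736) = 4576731819718/(250971385*((11711 - 1569) - 19736)) = 4576731819718/(250971385*(10142 - 19736)) = (4576731819718/250971385)/(-9594) = (4576731819718/250971385)*(-1/9594) = -2288365909859/1203909733845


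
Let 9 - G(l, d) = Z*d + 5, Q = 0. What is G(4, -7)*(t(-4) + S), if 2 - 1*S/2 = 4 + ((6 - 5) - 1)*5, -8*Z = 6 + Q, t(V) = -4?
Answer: 10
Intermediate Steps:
Z = -¾ (Z = -(6 + 0)/8 = -⅛*6 = -¾ ≈ -0.75000)
G(l, d) = 4 + 3*d/4 (G(l, d) = 9 - (-3*d/4 + 5) = 9 - (5 - 3*d/4) = 9 + (-5 + 3*d/4) = 4 + 3*d/4)
S = -4 (S = 4 - 2*(4 + ((6 - 5) - 1)*5) = 4 - 2*(4 + (1 - 1)*5) = 4 - 2*(4 + 0*5) = 4 - 2*(4 + 0) = 4 - 2*4 = 4 - 8 = -4)
G(4, -7)*(t(-4) + S) = (4 + (¾)*(-7))*(-4 - 4) = (4 - 21/4)*(-8) = -5/4*(-8) = 10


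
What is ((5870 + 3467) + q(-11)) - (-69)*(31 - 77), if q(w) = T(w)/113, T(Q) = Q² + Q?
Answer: 696529/113 ≈ 6164.0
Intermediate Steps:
T(Q) = Q + Q²
q(w) = w*(1 + w)/113 (q(w) = (w*(1 + w))/113 = (w*(1 + w))*(1/113) = w*(1 + w)/113)
((5870 + 3467) + q(-11)) - (-69)*(31 - 77) = ((5870 + 3467) + (1/113)*(-11)*(1 - 11)) - (-69)*(31 - 77) = (9337 + (1/113)*(-11)*(-10)) - (-69)*(-46) = (9337 + 110/113) - 1*3174 = 1055191/113 - 3174 = 696529/113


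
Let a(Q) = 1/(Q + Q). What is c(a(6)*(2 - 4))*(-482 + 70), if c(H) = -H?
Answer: -206/3 ≈ -68.667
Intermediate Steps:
a(Q) = 1/(2*Q)
c(a(6)*(2 - 4))*(-482 + 70) = (-(½)/6*(2 - 4))*(-482 + 70) = -(½)*(⅙)*(-2)*(-412) = -(-2)/12*(-412) = -1*(-⅙)*(-412) = (⅙)*(-412) = -206/3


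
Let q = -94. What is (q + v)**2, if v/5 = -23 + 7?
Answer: 30276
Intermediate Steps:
v = -80 (v = 5*(-23 + 7) = 5*(-16) = -80)
(q + v)**2 = (-94 - 80)**2 = (-174)**2 = 30276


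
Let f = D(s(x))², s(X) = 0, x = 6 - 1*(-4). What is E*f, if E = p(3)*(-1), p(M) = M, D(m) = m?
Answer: 0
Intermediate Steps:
x = 10 (x = 6 + 4 = 10)
f = 0 (f = 0² = 0)
E = -3 (E = 3*(-1) = -3)
E*f = -3*0 = 0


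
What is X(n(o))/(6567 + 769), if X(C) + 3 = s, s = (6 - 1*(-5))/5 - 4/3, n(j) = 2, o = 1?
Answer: -4/13755 ≈ -0.00029080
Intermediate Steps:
s = 13/15 (s = (6 + 5)*(⅕) - 4*⅓ = 11*(⅕) - 4/3 = 11/5 - 4/3 = 13/15 ≈ 0.86667)
X(C) = -32/15 (X(C) = -3 + 13/15 = -32/15)
X(n(o))/(6567 + 769) = -32/15/(6567 + 769) = -32/15/7336 = (1/7336)*(-32/15) = -4/13755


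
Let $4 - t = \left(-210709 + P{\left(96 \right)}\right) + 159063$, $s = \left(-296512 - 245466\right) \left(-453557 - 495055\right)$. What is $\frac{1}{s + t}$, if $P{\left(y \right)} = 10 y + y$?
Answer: $\frac{1}{514126885130} \approx 1.945 \cdot 10^{-12}$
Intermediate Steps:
$P{\left(y \right)} = 11 y$
$s = 514126834536$ ($s = \left(-541978\right) \left(-948612\right) = 514126834536$)
$t = 50594$ ($t = 4 - \left(\left(-210709 + 11 \cdot 96\right) + 159063\right) = 4 - \left(\left(-210709 + 1056\right) + 159063\right) = 4 - \left(-209653 + 159063\right) = 4 - -50590 = 4 + 50590 = 50594$)
$\frac{1}{s + t} = \frac{1}{514126834536 + 50594} = \frac{1}{514126885130}$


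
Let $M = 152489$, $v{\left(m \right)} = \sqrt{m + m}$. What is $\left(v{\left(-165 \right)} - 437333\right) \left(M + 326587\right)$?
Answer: $-209515744308 + 479076 i \sqrt{330} \approx -2.0952 \cdot 10^{11} + 8.7028 \cdot 10^{6} i$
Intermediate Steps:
$v{\left(m \right)} = \sqrt{2} \sqrt{m}$ ($v{\left(m \right)} = \sqrt{2 m} = \sqrt{2} \sqrt{m}$)
$\left(v{\left(-165 \right)} - 437333\right) \left(M + 326587\right) = \left(\sqrt{2} \sqrt{-165} - 437333\right) \left(152489 + 326587\right) = \left(\sqrt{2} i \sqrt{165} - 437333\right) 479076 = \left(i \sqrt{330} - 437333\right) 479076 = \left(-437333 + i \sqrt{330}\right) 479076 = -209515744308 + 479076 i \sqrt{330}$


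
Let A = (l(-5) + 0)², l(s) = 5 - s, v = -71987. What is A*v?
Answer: -7198700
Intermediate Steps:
A = 100 (A = ((5 - 1*(-5)) + 0)² = ((5 + 5) + 0)² = (10 + 0)² = 10² = 100)
A*v = 100*(-71987) = -7198700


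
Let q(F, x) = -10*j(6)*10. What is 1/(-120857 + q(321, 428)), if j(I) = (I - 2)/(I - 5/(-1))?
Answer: -11/1329827 ≈ -8.2717e-6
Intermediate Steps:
j(I) = (-2 + I)/(5 + I) (j(I) = (-2 + I)/(I - 5*(-1)) = (-2 + I)/(I + 5) = (-2 + I)/(5 + I))
q(F, x) = -400/11 (q(F, x) = -10*(-2 + 6)/(5 + 6)*10 = -10*4/11*10 = -40/11*10 = -400/11)
1/(-120857 + q(321, 428)) = 1/(-120857 - 400/11) = 1/(-1329827/11) = -11/1329827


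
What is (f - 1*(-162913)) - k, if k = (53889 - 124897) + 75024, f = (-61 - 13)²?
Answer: 164373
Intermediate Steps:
f = 5476 (f = (-74)² = 5476)
k = 4016 (k = -71008 + 75024 = 4016)
(f - 1*(-162913)) - k = (5476 - 1*(-162913)) - 1*4016 = (5476 + 162913) - 4016 = 168389 - 4016 = 164373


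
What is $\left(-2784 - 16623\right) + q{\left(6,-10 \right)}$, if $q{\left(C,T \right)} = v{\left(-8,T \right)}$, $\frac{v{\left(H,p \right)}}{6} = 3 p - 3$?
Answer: $-19605$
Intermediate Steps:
$v{\left(H,p \right)} = -18 + 18 p$ ($v{\left(H,p \right)} = 6 \left(3 p - 3\right) = 6 \left(-3 + 3 p\right) = -18 + 18 p$)
$q{\left(C,T \right)} = -18 + 18 T$
$\left(-2784 - 16623\right) + q{\left(6,-10 \right)} = \left(-2784 - 16623\right) + \left(-18 + 18 \left(-10\right)\right) = -19407 - 198 = -19605$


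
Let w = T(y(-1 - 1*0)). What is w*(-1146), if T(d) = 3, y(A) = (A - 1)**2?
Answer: -3438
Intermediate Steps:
y(A) = (-1 + A)**2
w = 3
w*(-1146) = 3*(-1146) = -3438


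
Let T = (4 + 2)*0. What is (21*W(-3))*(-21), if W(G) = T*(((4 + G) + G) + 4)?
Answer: 0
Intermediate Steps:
T = 0 (T = 6*0 = 0)
W(G) = 0 (W(G) = 0*(((4 + G) + G) + 4) = 0*((4 + 2*G) + 4) = 0*(8 + 2*G) = 0)
(21*W(-3))*(-21) = (21*0)*(-21) = 0*(-21) = 0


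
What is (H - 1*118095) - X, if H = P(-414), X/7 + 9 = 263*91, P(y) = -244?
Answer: -285807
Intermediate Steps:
X = 167468 (X = -63 + 7*(263*91) = -63 + 7*23933 = -63 + 167531 = 167468)
H = -244
(H - 1*118095) - X = (-244 - 1*118095) - 1*167468 = (-244 - 118095) - 167468 = -118339 - 167468 = -285807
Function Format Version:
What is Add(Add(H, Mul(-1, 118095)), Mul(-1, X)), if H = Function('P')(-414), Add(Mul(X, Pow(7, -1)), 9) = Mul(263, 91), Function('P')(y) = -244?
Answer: -285807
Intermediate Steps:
X = 167468 (X = Add(-63, Mul(7, Mul(263, 91))) = Add(-63, Mul(7, 23933)) = Add(-63, 167531) = 167468)
H = -244
Add(Add(H, Mul(-1, 118095)), Mul(-1, X)) = Add(Add(-244, Mul(-1, 118095)), Mul(-1, 167468)) = Add(Add(-244, -118095), -167468) = Add(-118339, -167468) = -285807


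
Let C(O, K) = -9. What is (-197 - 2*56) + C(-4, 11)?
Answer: -318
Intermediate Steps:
(-197 - 2*56) + C(-4, 11) = (-197 - 2*56) - 9 = (-197 - 112) - 9 = -309 - 9 = -318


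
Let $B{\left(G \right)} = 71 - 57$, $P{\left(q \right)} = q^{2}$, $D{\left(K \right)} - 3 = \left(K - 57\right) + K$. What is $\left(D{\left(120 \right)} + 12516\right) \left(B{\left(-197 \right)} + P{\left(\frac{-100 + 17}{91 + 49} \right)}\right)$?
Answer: $\frac{1786466439}{9800} \approx 1.8229 \cdot 10^{5}$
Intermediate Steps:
$D{\left(K \right)} = -54 + 2 K$ ($D{\left(K \right)} = 3 + \left(\left(K - 57\right) + K\right) = 3 + \left(\left(-57 + K\right) + K\right) = 3 + \left(-57 + 2 K\right) = -54 + 2 K$)
$B{\left(G \right)} = 14$
$\left(D{\left(120 \right)} + 12516\right) \left(B{\left(-197 \right)} + P{\left(\frac{-100 + 17}{91 + 49} \right)}\right) = \left(\left(-54 + 2 \cdot 120\right) + 12516\right) \left(14 + \left(\frac{-100 + 17}{91 + 49}\right)^{2}\right) = \left(\left(-54 + 240\right) + 12516\right) \left(14 + \left(- \frac{83}{140}\right)^{2}\right) = \left(186 + 12516\right) \left(14 + \left(\left(-83\right) \frac{1}{140}\right)^{2}\right) = 12702 \left(14 + \left(- \frac{83}{140}\right)^{2}\right) = 12702 \left(14 + \frac{6889}{19600}\right) = 12702 \cdot \frac{281289}{19600} = \frac{1786466439}{9800}$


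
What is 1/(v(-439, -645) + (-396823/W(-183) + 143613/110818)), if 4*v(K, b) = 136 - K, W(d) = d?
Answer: 40559388/93833236811 ≈ 0.00043225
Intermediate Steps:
v(K, b) = 34 - K/4 (v(K, b) = (136 - K)/4 = 34 - K/4)
1/(v(-439, -645) + (-396823/W(-183) + 143613/110818)) = 1/((34 - 1/4*(-439)) + (-396823/(-183) + 143613/110818)) = 1/((34 + 439/4) + (-396823*(-1/183) + 143613*(1/110818))) = 1/(575/4 + (396823/183 + 143613/110818)) = 1/(575/4 + 44001412393/20279694) = 1/(93833236811/40559388) = 40559388/93833236811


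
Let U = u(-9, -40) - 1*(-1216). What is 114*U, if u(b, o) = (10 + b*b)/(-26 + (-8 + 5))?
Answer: 4009722/29 ≈ 1.3827e+5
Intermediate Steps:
u(b, o) = -10/29 - b²/29 (u(b, o) = (10 + b²)/(-26 - 3) = (10 + b²)/(-29) = (10 + b²)*(-1/29) = -10/29 - b²/29)
U = 35173/29 (U = (-10/29 - 1/29*(-9)²) - 1*(-1216) = (-10/29 - 1/29*81) + 1216 = (-10/29 - 81/29) + 1216 = -91/29 + 1216 = 35173/29 ≈ 1212.9)
114*U = 114*(35173/29) = 4009722/29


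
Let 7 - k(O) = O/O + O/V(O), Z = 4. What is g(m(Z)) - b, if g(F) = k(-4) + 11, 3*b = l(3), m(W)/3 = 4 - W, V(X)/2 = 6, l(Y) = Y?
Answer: 49/3 ≈ 16.333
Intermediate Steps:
V(X) = 12 (V(X) = 2*6 = 12)
m(W) = 12 - 3*W (m(W) = 3*(4 - W) = 12 - 3*W)
k(O) = 6 - O/12 (k(O) = 7 - (O/O + O/12) = 7 - (1 + O*(1/12)) = 7 - (1 + O/12) = 7 + (-1 - O/12) = 6 - O/12)
b = 1 (b = (⅓)*3 = 1)
g(F) = 52/3 (g(F) = (6 - 1/12*(-4)) + 11 = (6 + ⅓) + 11 = 19/3 + 11 = 52/3)
g(m(Z)) - b = 52/3 - 1*1 = 52/3 - 1 = 49/3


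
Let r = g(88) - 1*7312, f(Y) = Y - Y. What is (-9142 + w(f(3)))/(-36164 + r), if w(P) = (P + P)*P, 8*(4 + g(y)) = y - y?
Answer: 4571/21740 ≈ 0.21026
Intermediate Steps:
f(Y) = 0
g(y) = -4 (g(y) = -4 + (y - y)/8 = -4 + (⅛)*0 = -4 + 0 = -4)
w(P) = 2*P² (w(P) = (2*P)*P = 2*P²)
r = -7316 (r = -4 - 1*7312 = -4 - 7312 = -7316)
(-9142 + w(f(3)))/(-36164 + r) = (-9142 + 2*0²)/(-36164 - 7316) = (-9142 + 2*0)/(-43480) = (-9142 + 0)*(-1/43480) = -9142*(-1/43480) = 4571/21740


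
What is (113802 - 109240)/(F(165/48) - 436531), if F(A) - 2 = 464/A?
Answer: -250910/24001671 ≈ -0.010454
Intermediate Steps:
F(A) = 2 + 464/A
(113802 - 109240)/(F(165/48) - 436531) = (113802 - 109240)/((2 + 464/((165/48))) - 436531) = 4562/((2 + 464/((165*(1/48)))) - 436531) = 4562/((2 + 464/(55/16)) - 436531) = 4562/((2 + 464*(16/55)) - 436531) = 4562/((2 + 7424/55) - 436531) = 4562/(7534/55 - 436531) = 4562/(-24001671/55) = 4562*(-55/24001671) = -250910/24001671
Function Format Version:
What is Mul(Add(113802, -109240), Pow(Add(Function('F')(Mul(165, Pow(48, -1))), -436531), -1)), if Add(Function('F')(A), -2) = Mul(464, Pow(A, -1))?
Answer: Rational(-250910, 24001671) ≈ -0.010454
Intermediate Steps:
Function('F')(A) = Add(2, Mul(464, Pow(A, -1)))
Mul(Add(113802, -109240), Pow(Add(Function('F')(Mul(165, Pow(48, -1))), -436531), -1)) = Mul(Add(113802, -109240), Pow(Add(Add(2, Mul(464, Pow(Mul(165, Pow(48, -1)), -1))), -436531), -1)) = Mul(4562, Pow(Add(Add(2, Mul(464, Pow(Mul(165, Rational(1, 48)), -1))), -436531), -1)) = Mul(4562, Pow(Add(Add(2, Mul(464, Pow(Rational(55, 16), -1))), -436531), -1)) = Mul(4562, Pow(Add(Add(2, Mul(464, Rational(16, 55))), -436531), -1)) = Mul(4562, Pow(Add(Add(2, Rational(7424, 55)), -436531), -1)) = Mul(4562, Pow(Add(Rational(7534, 55), -436531), -1)) = Mul(4562, Pow(Rational(-24001671, 55), -1)) = Mul(4562, Rational(-55, 24001671)) = Rational(-250910, 24001671)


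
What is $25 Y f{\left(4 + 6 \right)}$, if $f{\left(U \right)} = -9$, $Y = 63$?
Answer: $-14175$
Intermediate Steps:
$25 Y f{\left(4 + 6 \right)} = 25 \cdot 63 \left(-9\right) = 1575 \left(-9\right) = -14175$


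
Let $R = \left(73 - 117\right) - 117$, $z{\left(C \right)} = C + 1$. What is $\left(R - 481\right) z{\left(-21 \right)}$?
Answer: $12840$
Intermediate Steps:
$z{\left(C \right)} = 1 + C$
$R = -161$ ($R = -44 - 117 = -161$)
$\left(R - 481\right) z{\left(-21 \right)} = \left(-161 - 481\right) \left(1 - 21\right) = \left(-642\right) \left(-20\right) = 12840$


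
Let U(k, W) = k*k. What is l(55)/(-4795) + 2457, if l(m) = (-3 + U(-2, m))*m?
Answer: 2356252/959 ≈ 2457.0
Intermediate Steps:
U(k, W) = k²
l(m) = m (l(m) = (-3 + (-2)²)*m = (-3 + 4)*m = 1*m = m)
l(55)/(-4795) + 2457 = 55/(-4795) + 2457 = 55*(-1/4795) + 2457 = -11/959 + 2457 = 2356252/959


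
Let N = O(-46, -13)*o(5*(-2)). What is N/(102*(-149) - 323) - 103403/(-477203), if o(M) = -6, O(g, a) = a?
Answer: 1567696129/7406667763 ≈ 0.21166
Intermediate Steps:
N = 78 (N = -13*(-6) = 78)
N/(102*(-149) - 323) - 103403/(-477203) = 78/(102*(-149) - 323) - 103403/(-477203) = 78/(-15198 - 323) - 103403*(-1/477203) = 78/(-15521) + 103403/477203 = 78*(-1/15521) + 103403/477203 = -78/15521 + 103403/477203 = 1567696129/7406667763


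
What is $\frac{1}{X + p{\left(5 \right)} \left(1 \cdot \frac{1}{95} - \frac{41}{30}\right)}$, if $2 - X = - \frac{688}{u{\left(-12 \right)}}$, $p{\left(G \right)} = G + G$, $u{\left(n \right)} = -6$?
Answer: $- \frac{57}{7195} \approx -0.0079222$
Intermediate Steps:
$p{\left(G \right)} = 2 G$
$X = - \frac{338}{3}$ ($X = 2 - - \frac{688}{-6} = 2 - \left(-688\right) \left(- \frac{1}{6}\right) = 2 - \frac{344}{3} = - \frac{338}{3} \approx -112.67$)
$\frac{1}{X + p{\left(5 \right)} \left(1 \cdot \frac{1}{95} - \frac{41}{30}\right)} = \frac{1}{- \frac{338}{3} + 2 \cdot 5 \left(1 \cdot \frac{1}{95} - \frac{41}{30}\right)} = \frac{1}{- \frac{338}{3} + 10 \left(1 \cdot \frac{1}{95} - \frac{41}{30}\right)} = \frac{1}{- \frac{338}{3} + 10 \left(\frac{1}{95} - \frac{41}{30}\right)} = \frac{1}{- \frac{338}{3} + 10 \left(- \frac{773}{570}\right)} = \frac{1}{- \frac{338}{3} - \frac{773}{57}} = \frac{1}{- \frac{7195}{57}} = - \frac{57}{7195}$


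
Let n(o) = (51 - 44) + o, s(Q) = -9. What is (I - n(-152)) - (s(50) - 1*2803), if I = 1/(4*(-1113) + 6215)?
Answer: 5213192/1763 ≈ 2957.0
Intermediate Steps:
n(o) = 7 + o
I = 1/1763 (I = 1/(-4452 + 6215) = 1/1763 ≈ 0.00056721)
(I - n(-152)) - (s(50) - 1*2803) = (1/1763 - (7 - 152)) - (-9 - 1*2803) = (1/1763 - 1*(-145)) - (-9 - 2803) = (1/1763 + 145) - 1*(-2812) = 255636/1763 + 2812 = 5213192/1763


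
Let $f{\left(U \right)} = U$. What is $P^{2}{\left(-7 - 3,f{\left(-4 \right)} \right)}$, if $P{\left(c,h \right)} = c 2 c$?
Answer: $40000$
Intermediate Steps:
$P{\left(c,h \right)} = 2 c^{2}$ ($P{\left(c,h \right)} = 2 c c = 2 c^{2}$)
$P^{2}{\left(-7 - 3,f{\left(-4 \right)} \right)} = \left(2 \left(-7 - 3\right)^{2}\right)^{2} = \left(2 \left(-10\right)^{2}\right)^{2} = \left(2 \cdot 100\right)^{2} = 200^{2} = 40000$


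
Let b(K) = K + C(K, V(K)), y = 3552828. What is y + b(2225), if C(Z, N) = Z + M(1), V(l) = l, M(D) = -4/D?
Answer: 3557274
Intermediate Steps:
C(Z, N) = -4 + Z (C(Z, N) = Z - 4/1 = Z - 4*1 = Z - 4 = -4 + Z)
b(K) = -4 + 2*K (b(K) = K + (-4 + K) = -4 + 2*K)
y + b(2225) = 3552828 + (-4 + 2*2225) = 3552828 + (-4 + 4450) = 3552828 + 4446 = 3557274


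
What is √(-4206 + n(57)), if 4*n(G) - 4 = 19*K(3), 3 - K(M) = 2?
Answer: I*√16801/2 ≈ 64.809*I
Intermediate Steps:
K(M) = 1 (K(M) = 3 - 1*2 = 3 - 2 = 1)
n(G) = 23/4 (n(G) = 1 + (19*1)/4 = 1 + (¼)*19 = 1 + 19/4 = 23/4)
√(-4206 + n(57)) = √(-4206 + 23/4) = √(-16801/4) = I*√16801/2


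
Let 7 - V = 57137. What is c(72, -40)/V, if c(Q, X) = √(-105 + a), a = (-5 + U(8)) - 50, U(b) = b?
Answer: -I*√38/28565 ≈ -0.0002158*I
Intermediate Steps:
V = -57130 (V = 7 - 1*57137 = 7 - 57137 = -57130)
a = -47 (a = (-5 + 8) - 50 = 3 - 50 = -47)
c(Q, X) = 2*I*√38 (c(Q, X) = √(-105 - 47) = √(-152) = 2*I*√38)
c(72, -40)/V = (2*I*√38)/(-57130) = (2*I*√38)*(-1/57130) = -I*√38/28565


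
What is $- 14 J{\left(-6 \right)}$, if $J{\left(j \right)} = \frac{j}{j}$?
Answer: $-14$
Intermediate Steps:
$J{\left(j \right)} = 1$
$- 14 J{\left(-6 \right)} = \left(-14\right) 1 = -14$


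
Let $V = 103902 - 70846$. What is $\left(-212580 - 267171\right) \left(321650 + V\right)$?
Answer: $-170170558206$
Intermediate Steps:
$V = 33056$
$\left(-212580 - 267171\right) \left(321650 + V\right) = \left(-212580 - 267171\right) \left(321650 + 33056\right) = \left(-479751\right) 354706 = -170170558206$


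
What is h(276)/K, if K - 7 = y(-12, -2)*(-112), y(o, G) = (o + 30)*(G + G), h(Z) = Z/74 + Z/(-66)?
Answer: -184/3284897 ≈ -5.6014e-5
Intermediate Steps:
h(Z) = -2*Z/1221 (h(Z) = Z*(1/74) + Z*(-1/66) = Z/74 - Z/66 = -2*Z/1221)
y(o, G) = 2*G*(30 + o) (y(o, G) = (30 + o)*(2*G) = 2*G*(30 + o))
K = 8071 (K = 7 + (2*(-2)*(30 - 12))*(-112) = 7 + (2*(-2)*18)*(-112) = 7 - 72*(-112) = 7 + 8064 = 8071)
h(276)/K = -2/1221*276/8071 = -184/407*1/8071 = -184/3284897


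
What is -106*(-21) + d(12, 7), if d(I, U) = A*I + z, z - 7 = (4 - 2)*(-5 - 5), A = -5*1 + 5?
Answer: 2213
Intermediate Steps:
A = 0 (A = -5 + 5 = 0)
z = -13 (z = 7 + (4 - 2)*(-5 - 5) = 7 + 2*(-10) = 7 - 20 = -13)
d(I, U) = -13 (d(I, U) = 0*I - 13 = 0 - 13 = -13)
-106*(-21) + d(12, 7) = -106*(-21) - 13 = 2226 - 13 = 2213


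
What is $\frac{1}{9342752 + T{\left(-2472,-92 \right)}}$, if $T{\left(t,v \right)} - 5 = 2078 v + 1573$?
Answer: $\frac{1}{9153154} \approx 1.0925 \cdot 10^{-7}$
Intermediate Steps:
$T{\left(t,v \right)} = 1578 + 2078 v$ ($T{\left(t,v \right)} = 5 + \left(2078 v + 1573\right) = 5 + \left(1573 + 2078 v\right) = 1578 + 2078 v$)
$\frac{1}{9342752 + T{\left(-2472,-92 \right)}} = \frac{1}{9342752 + \left(1578 + 2078 \left(-92\right)\right)} = \frac{1}{9342752 + \left(1578 - 191176\right)} = \frac{1}{9342752 - 189598} = \frac{1}{9153154}$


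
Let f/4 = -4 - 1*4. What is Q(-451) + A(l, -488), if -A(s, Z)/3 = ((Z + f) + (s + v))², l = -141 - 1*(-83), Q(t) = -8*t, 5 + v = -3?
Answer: -1026580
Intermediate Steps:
f = -32 (f = 4*(-4 - 1*4) = 4*(-4 - 4) = 4*(-8) = -32)
v = -8 (v = -5 - 3 = -8)
l = -58 (l = -141 + 83 = -58)
A(s, Z) = -3*(-40 + Z + s)² (A(s, Z) = -3*((Z - 32) + (s - 8))² = -3*((-32 + Z) + (-8 + s))² = -3*(-40 + Z + s)²)
Q(-451) + A(l, -488) = -8*(-451) - 3*(-40 - 488 - 58)² = 3608 - 3*(-586)² = 3608 - 3*343396 = 3608 - 1030188 = -1026580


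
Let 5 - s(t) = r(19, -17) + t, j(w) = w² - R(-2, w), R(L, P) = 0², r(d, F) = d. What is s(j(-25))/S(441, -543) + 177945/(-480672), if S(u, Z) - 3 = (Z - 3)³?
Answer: -3218226411253/8693291352864 ≈ -0.37020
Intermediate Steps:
R(L, P) = 0
S(u, Z) = 3 + (-3 + Z)³ (S(u, Z) = 3 + (Z - 3)³ = 3 + (-3 + Z)³)
j(w) = w² (j(w) = w² - 1*0 = w² + 0 = w²)
s(t) = -14 - t (s(t) = 5 - (19 + t) = 5 + (-19 - t) = -14 - t)
s(j(-25))/S(441, -543) + 177945/(-480672) = (-14 - 1*(-25)²)/(3 + (-3 - 543)³) + 177945/(-480672) = (-14 - 1*625)/(3 + (-546)³) + 177945*(-1/480672) = (-14 - 625)/(3 - 162771336) - 59315/160224 = -639/(-162771333) - 59315/160224 = -639*(-1/162771333) - 59315/160224 = 213/54257111 - 59315/160224 = -3218226411253/8693291352864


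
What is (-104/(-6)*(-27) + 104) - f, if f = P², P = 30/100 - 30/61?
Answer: -135458089/372100 ≈ -364.04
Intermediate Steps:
P = -117/610 (P = 30*(1/100) - 30*1/61 = 3/10 - 30/61 = -117/610 ≈ -0.19180)
f = 13689/372100 (f = (-117/610)² = 13689/372100 ≈ 0.036789)
(-104/(-6)*(-27) + 104) - f = (-104/(-6)*(-27) + 104) - 1*13689/372100 = (-104*(-⅙)*(-27) + 104) - 13689/372100 = ((52/3)*(-27) + 104) - 13689/372100 = (-468 + 104) - 13689/372100 = -364 - 13689/372100 = -135458089/372100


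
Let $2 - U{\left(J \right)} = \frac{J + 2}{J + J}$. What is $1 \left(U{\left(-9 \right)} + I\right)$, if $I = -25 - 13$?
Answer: $- \frac{655}{18} \approx -36.389$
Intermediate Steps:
$U{\left(J \right)} = 2 - \frac{2 + J}{2 J}$ ($U{\left(J \right)} = 2 - \frac{J + 2}{J + J} = 2 - \frac{2 + J}{2 J}$)
$I = -38$ ($I = -25 - 13 = -38$)
$1 \left(U{\left(-9 \right)} + I\right) = 1 \left(\left(\frac{3}{2} - \frac{1}{-9}\right) - 38\right) = 1 \left(\left(\frac{3}{2} - - \frac{1}{9}\right) - 38\right) = 1 \left(\left(\frac{3}{2} + \frac{1}{9}\right) - 38\right) = 1 \left(\frac{29}{18} - 38\right) = 1 \left(- \frac{655}{18}\right) = - \frac{655}{18}$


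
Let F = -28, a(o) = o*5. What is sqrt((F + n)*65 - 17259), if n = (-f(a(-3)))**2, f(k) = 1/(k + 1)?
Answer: 3*I*sqrt(415491)/14 ≈ 138.13*I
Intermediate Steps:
a(o) = 5*o
f(k) = 1/(1 + k)
n = 1/196 (n = (-1/(1 + 5*(-3)))**2 = (-1/(1 - 15))**2 = (-1/(-14))**2 = (-1*(-1/14))**2 = (1/14)**2 = 1/196 ≈ 0.0051020)
sqrt((F + n)*65 - 17259) = sqrt((-28 + 1/196)*65 - 17259) = sqrt(-5487/196*65 - 17259) = sqrt(-356655/196 - 17259) = sqrt(-3739419/196) = 3*I*sqrt(415491)/14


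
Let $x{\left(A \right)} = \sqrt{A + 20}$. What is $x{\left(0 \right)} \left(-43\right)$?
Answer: $- 86 \sqrt{5} \approx -192.3$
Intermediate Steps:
$x{\left(A \right)} = \sqrt{20 + A}$
$x{\left(0 \right)} \left(-43\right) = \sqrt{20 + 0} \left(-43\right) = \sqrt{20} \left(-43\right) = 2 \sqrt{5} \left(-43\right) = - 86 \sqrt{5}$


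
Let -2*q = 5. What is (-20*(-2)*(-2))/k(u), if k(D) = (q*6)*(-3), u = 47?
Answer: -16/9 ≈ -1.7778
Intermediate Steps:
q = -5/2 (q = -½*5 = -5/2 ≈ -2.5000)
k(D) = 45 (k(D) = -5/2*6*(-3) = -15*(-3) = 45)
(-20*(-2)*(-2))/k(u) = (-20*(-2)*(-2))/45 = (40*(-2))*(1/45) = -80*1/45 = -16/9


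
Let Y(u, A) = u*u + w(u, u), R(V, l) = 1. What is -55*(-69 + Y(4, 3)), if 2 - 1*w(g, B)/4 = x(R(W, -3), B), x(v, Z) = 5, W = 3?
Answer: 3575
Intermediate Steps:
w(g, B) = -12 (w(g, B) = 8 - 4*5 = 8 - 20 = -12)
Y(u, A) = -12 + u² (Y(u, A) = u*u - 12 = u² - 12 = -12 + u²)
-55*(-69 + Y(4, 3)) = -55*(-69 + (-12 + 4²)) = -55*(-69 + (-12 + 16)) = -55*(-69 + 4) = -55*(-65) = 3575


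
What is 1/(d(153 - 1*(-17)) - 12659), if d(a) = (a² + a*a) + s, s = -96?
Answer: 1/45045 ≈ 2.2200e-5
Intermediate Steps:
d(a) = -96 + 2*a² (d(a) = (a² + a*a) - 96 = (a² + a²) - 96 = 2*a² - 96 = -96 + 2*a²)
1/(d(153 - 1*(-17)) - 12659) = 1/((-96 + 2*(153 - 1*(-17))²) - 12659) = 1/((-96 + 2*(153 + 17)²) - 12659) = 1/((-96 + 2*170²) - 12659) = 1/((-96 + 2*28900) - 12659) = 1/((-96 + 57800) - 12659) = 1/(57704 - 12659) = 1/45045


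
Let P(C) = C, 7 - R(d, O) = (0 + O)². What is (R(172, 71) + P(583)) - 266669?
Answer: -271120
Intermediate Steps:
R(d, O) = 7 - O² (R(d, O) = 7 - (0 + O)² = 7 - O²)
(R(172, 71) + P(583)) - 266669 = ((7 - 1*71²) + 583) - 266669 = ((7 - 1*5041) + 583) - 266669 = ((7 - 5041) + 583) - 266669 = (-5034 + 583) - 266669 = -4451 - 266669 = -271120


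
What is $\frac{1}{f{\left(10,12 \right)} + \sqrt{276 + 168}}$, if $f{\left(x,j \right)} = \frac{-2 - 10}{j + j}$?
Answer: $\frac{2}{1775} + \frac{8 \sqrt{111}}{1775} \approx 0.048611$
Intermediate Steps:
$f{\left(x,j \right)} = - \frac{6}{j}$ ($f{\left(x,j \right)} = - \frac{12}{2 j} = - 12 \frac{1}{2 j} = - \frac{6}{j}$)
$\frac{1}{f{\left(10,12 \right)} + \sqrt{276 + 168}} = \frac{1}{- \frac{6}{12} + \sqrt{276 + 168}} = \frac{1}{\left(-6\right) \frac{1}{12} + \sqrt{444}} = \frac{1}{- \frac{1}{2} + 2 \sqrt{111}}$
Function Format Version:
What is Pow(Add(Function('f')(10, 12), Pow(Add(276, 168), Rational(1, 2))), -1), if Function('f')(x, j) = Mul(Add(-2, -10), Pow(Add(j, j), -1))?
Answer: Add(Rational(2, 1775), Mul(Rational(8, 1775), Pow(111, Rational(1, 2)))) ≈ 0.048611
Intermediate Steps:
Function('f')(x, j) = Mul(-6, Pow(j, -1)) (Function('f')(x, j) = Mul(-12, Pow(Mul(2, j), -1)) = Mul(-12, Mul(Rational(1, 2), Pow(j, -1))) = Mul(-6, Pow(j, -1)))
Pow(Add(Function('f')(10, 12), Pow(Add(276, 168), Rational(1, 2))), -1) = Pow(Add(Mul(-6, Pow(12, -1)), Pow(Add(276, 168), Rational(1, 2))), -1) = Pow(Add(Mul(-6, Rational(1, 12)), Pow(444, Rational(1, 2))), -1) = Pow(Add(Rational(-1, 2), Mul(2, Pow(111, Rational(1, 2)))), -1)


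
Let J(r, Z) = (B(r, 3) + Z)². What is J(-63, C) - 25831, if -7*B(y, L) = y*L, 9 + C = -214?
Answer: 12585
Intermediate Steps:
C = -223 (C = -9 - 214 = -223)
B(y, L) = -L*y/7 (B(y, L) = -y*L/7 = -L*y/7)
J(r, Z) = (Z - 3*r/7)² (J(r, Z) = (-⅐*3*r + Z)² = (-3*r/7 + Z)² = (Z - 3*r/7)²)
J(-63, C) - 25831 = (-3*(-63) + 7*(-223))²/49 - 25831 = (189 - 1561)²/49 - 25831 = (1/49)*(-1372)² - 25831 = (1/49)*1882384 - 25831 = 38416 - 25831 = 12585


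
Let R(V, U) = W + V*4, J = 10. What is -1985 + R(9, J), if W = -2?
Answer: -1951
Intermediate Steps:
R(V, U) = -2 + 4*V (R(V, U) = -2 + V*4 = -2 + 4*V)
-1985 + R(9, J) = -1985 + (-2 + 4*9) = -1985 + (-2 + 36) = -1985 + 34 = -1951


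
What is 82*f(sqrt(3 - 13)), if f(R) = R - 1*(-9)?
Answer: 738 + 82*I*sqrt(10) ≈ 738.0 + 259.31*I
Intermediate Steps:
f(R) = 9 + R (f(R) = R + 9 = 9 + R)
82*f(sqrt(3 - 13)) = 82*(9 + sqrt(3 - 13)) = 82*(9 + sqrt(-10)) = 82*(9 + I*sqrt(10)) = 738 + 82*I*sqrt(10)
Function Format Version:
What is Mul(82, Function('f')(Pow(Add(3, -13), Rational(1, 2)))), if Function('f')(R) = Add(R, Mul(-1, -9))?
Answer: Add(738, Mul(82, I, Pow(10, Rational(1, 2)))) ≈ Add(738.00, Mul(259.31, I))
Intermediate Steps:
Function('f')(R) = Add(9, R) (Function('f')(R) = Add(R, 9) = Add(9, R))
Mul(82, Function('f')(Pow(Add(3, -13), Rational(1, 2)))) = Mul(82, Add(9, Pow(Add(3, -13), Rational(1, 2)))) = Mul(82, Add(9, Pow(-10, Rational(1, 2)))) = Mul(82, Add(9, Mul(I, Pow(10, Rational(1, 2))))) = Add(738, Mul(82, I, Pow(10, Rational(1, 2))))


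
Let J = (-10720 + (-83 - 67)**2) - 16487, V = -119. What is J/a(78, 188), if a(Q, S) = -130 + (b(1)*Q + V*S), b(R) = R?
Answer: 4707/22424 ≈ 0.20991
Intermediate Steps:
a(Q, S) = -130 + Q - 119*S (a(Q, S) = -130 + (1*Q - 119*S) = -130 + (Q - 119*S) = -130 + Q - 119*S)
J = -4707 (J = (-10720 + (-150)**2) - 16487 = (-10720 + 22500) - 16487 = 11780 - 16487 = -4707)
J/a(78, 188) = -4707/(-130 + 78 - 119*188) = -4707/(-130 + 78 - 22372) = -4707/(-22424) = -4707*(-1/22424) = 4707/22424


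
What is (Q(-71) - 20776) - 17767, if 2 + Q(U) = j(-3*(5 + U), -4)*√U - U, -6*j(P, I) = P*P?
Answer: -38474 - 6534*I*√71 ≈ -38474.0 - 55056.0*I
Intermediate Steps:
j(P, I) = -P²/6 (j(P, I) = -P*P/6 = -P²/6)
Q(U) = -2 - U - √U*(-15 - 3*U)²/6 (Q(U) = -2 + ((-9*(5 + U)²/6)*√U - U) = -2 + ((-(-15 - 3*U)²/6)*√U - U) = -2 + (-√U*(-15 - 3*U)²/6 - U) = -2 + (-U - √U*(-15 - 3*U)²/6) = -2 - U - √U*(-15 - 3*U)²/6)
(Q(-71) - 20776) - 17767 = ((-2 - 1*(-71) - 3*√(-71)*(5 - 71)²/2) - 20776) - 17767 = ((-2 + 71 - 3/2*I*√71*(-66)²) - 20776) - 17767 = ((-2 + 71 - 3/2*I*√71*4356) - 20776) - 17767 = ((-2 + 71 - 6534*I*√71) - 20776) - 17767 = ((69 - 6534*I*√71) - 20776) - 17767 = (-20707 - 6534*I*√71) - 17767 = -38474 - 6534*I*√71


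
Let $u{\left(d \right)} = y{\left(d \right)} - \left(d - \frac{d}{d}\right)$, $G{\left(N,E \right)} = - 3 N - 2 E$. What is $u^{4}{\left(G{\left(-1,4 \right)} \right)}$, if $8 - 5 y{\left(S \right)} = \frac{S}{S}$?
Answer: $\frac{1874161}{625} \approx 2998.7$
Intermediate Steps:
$y{\left(S \right)} = \frac{7}{5}$ ($y{\left(S \right)} = \frac{8}{5} - \frac{S \frac{1}{S}}{5} = \frac{8}{5} - \frac{1}{5} = \frac{7}{5}$)
$u{\left(d \right)} = \frac{12}{5} - d$ ($u{\left(d \right)} = \frac{7}{5} - \left(d - \frac{d}{d}\right) = \frac{7}{5} - \left(-1 + d\right) = \frac{12}{5} - d$)
$u^{4}{\left(G{\left(-1,4 \right)} \right)} = \left(\frac{12}{5} - \left(\left(-3\right) \left(-1\right) - 8\right)\right)^{4} = \left(\frac{12}{5} - \left(3 - 8\right)\right)^{4} = \left(\frac{12}{5} - -5\right)^{4} = \left(\frac{12}{5} + 5\right)^{4} = \left(\frac{37}{5}\right)^{4} = \frac{1874161}{625}$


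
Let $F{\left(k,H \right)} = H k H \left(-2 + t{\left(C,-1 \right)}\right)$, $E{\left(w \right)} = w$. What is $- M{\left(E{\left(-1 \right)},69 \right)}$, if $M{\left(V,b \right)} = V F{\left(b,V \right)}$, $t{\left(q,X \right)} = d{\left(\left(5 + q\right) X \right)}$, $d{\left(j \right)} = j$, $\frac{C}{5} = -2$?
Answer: $207$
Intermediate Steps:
$C = -10$ ($C = 5 \left(-2\right) = -10$)
$t{\left(q,X \right)} = X \left(5 + q\right)$ ($t{\left(q,X \right)} = \left(5 + q\right) X = X \left(5 + q\right)$)
$F{\left(k,H \right)} = 3 k H^{2}$ ($F{\left(k,H \right)} = H k H \left(-2 - \left(5 - 10\right)\right) = H k H \left(-2 - -5\right) = H k H \left(-2 + 5\right) = H k H 3 = H k 3 H = 3 k H^{2}$)
$M{\left(V,b \right)} = 3 b V^{3}$ ($M{\left(V,b \right)} = V 3 b V^{2} = 3 b V^{3}$)
$- M{\left(E{\left(-1 \right)},69 \right)} = - 3 \cdot 69 \left(-1\right)^{3} = - 3 \cdot 69 \left(-1\right) = \left(-1\right) \left(-207\right) = 207$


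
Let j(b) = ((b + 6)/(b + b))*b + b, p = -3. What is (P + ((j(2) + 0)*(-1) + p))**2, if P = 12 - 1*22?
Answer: 361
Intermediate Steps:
j(b) = 3 + 3*b/2 (j(b) = ((6 + b)/((2*b)))*b + b = ((6 + b)*(1/(2*b)))*b + b = ((6 + b)/(2*b))*b + b = (3 + b/2) + b = 3 + 3*b/2)
P = -10 (P = 12 - 22 = -10)
(P + ((j(2) + 0)*(-1) + p))**2 = (-10 + (((3 + (3/2)*2) + 0)*(-1) - 3))**2 = (-10 + (((3 + 3) + 0)*(-1) - 3))**2 = (-10 + ((6 + 0)*(-1) - 3))**2 = (-10 + (6*(-1) - 3))**2 = (-10 + (-6 - 3))**2 = (-10 - 9)**2 = (-19)**2 = 361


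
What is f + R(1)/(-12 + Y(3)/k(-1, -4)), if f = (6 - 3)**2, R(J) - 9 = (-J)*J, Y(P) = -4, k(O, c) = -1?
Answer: 8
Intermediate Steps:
R(J) = 9 - J**2 (R(J) = 9 + (-J)*J = 9 - J**2)
f = 9 (f = 3**2 = 9)
f + R(1)/(-12 + Y(3)/k(-1, -4)) = 9 + (9 - 1*1**2)/(-12 - 4/(-1)) = 9 + (9 - 1*1)/(-12 - 4*(-1)) = 9 + (9 - 1)/(-12 + 4) = 9 + 8/(-8) = 9 + 8*(-1/8) = 9 - 1 = 8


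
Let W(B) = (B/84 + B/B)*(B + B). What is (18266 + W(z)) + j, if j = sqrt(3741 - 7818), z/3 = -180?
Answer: 168902/7 + 3*I*sqrt(453) ≈ 24129.0 + 63.851*I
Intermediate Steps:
z = -540 (z = 3*(-180) = -540)
W(B) = 2*B*(1 + B/84) (W(B) = (B*(1/84) + 1)*(2*B) = (B/84 + 1)*(2*B) = (1 + B/84)*(2*B) = 2*B*(1 + B/84))
j = 3*I*sqrt(453) (j = sqrt(-4077) = 3*I*sqrt(453) ≈ 63.851*I)
(18266 + W(z)) + j = (18266 + (1/42)*(-540)*(84 - 540)) + 3*I*sqrt(453) = (18266 + (1/42)*(-540)*(-456)) + 3*I*sqrt(453) = (18266 + 41040/7) + 3*I*sqrt(453) = 168902/7 + 3*I*sqrt(453)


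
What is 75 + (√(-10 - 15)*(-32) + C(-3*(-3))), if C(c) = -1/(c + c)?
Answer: 1349/18 - 160*I ≈ 74.944 - 160.0*I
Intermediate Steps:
C(c) = -1/(2*c)
75 + (√(-10 - 15)*(-32) + C(-3*(-3))) = 75 + (√(-10 - 15)*(-32) - 1/(2*((-3*(-3))))) = 75 + (√(-25)*(-32) - ½/9) = 75 + ((5*I)*(-32) - ½*⅑) = 75 + (-160*I - 1/18) = 75 + (-1/18 - 160*I) = 1349/18 - 160*I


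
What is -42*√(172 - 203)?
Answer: -42*I*√31 ≈ -233.85*I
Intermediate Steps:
-42*√(172 - 203) = -42*I*√31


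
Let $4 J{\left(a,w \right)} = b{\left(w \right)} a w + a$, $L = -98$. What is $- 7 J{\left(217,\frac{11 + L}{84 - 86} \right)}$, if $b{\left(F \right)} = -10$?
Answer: $\frac{329623}{2} \approx 1.6481 \cdot 10^{5}$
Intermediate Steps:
$J{\left(a,w \right)} = \frac{a}{4} - \frac{5 a w}{2}$ ($J{\left(a,w \right)} = \frac{- 10 a w + a}{4} = \frac{a - 10 a w}{4} = \frac{a}{4} - \frac{5 a w}{2}$)
$- 7 J{\left(217,\frac{11 + L}{84 - 86} \right)} = - 7 \cdot \frac{1}{4} \cdot 217 \left(1 - 10 \frac{11 - 98}{84 - 86}\right) = - 7 \cdot \frac{1}{4} \cdot 217 \left(1 - 10 \left(- \frac{87}{-2}\right)\right) = - 7 \cdot \frac{1}{4} \cdot 217 \left(1 - 10 \left(\left(-87\right) \left(- \frac{1}{2}\right)\right)\right) = - 7 \cdot \frac{1}{4} \cdot 217 \left(1 - 435\right) = - 7 \cdot \frac{1}{4} \cdot 217 \left(-434\right) = \left(-7\right) \left(- \frac{47089}{2}\right) = \frac{329623}{2}$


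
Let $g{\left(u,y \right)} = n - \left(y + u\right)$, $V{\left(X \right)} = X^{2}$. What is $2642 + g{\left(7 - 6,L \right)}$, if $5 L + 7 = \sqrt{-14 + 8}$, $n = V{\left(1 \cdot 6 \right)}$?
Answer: $\frac{13392}{5} - \frac{i \sqrt{6}}{5} \approx 2678.4 - 0.4899 i$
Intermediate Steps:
$n = 36$ ($n = \left(1 \cdot 6\right)^{2} = 6^{2} = 36$)
$L = - \frac{7}{5} + \frac{i \sqrt{6}}{5}$ ($L = - \frac{7}{5} + \frac{\sqrt{-14 + 8}}{5} = - \frac{7}{5} + \frac{\sqrt{-6}}{5} = - \frac{7}{5} + \frac{i \sqrt{6}}{5} \approx -1.4 + 0.4899 i$)
$g{\left(u,y \right)} = 36 - u - y$ ($g{\left(u,y \right)} = 36 - \left(y + u\right) = 36 - \left(u + y\right) = 36 - u - y$)
$2642 + g{\left(7 - 6,L \right)} = 2642 - \left(- \frac{182}{5} + \frac{i \sqrt{6}}{5}\right) = 2642 + \left(36 - 1 + \left(\frac{7}{5} - \frac{i \sqrt{6}}{5}\right)\right) = 2642 + \left(\frac{182}{5} - \frac{i \sqrt{6}}{5}\right) = \frac{13392}{5} - \frac{i \sqrt{6}}{5}$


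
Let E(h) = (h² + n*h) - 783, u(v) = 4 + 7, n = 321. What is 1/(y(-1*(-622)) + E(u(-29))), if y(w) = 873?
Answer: 1/3742 ≈ 0.00026724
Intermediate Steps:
u(v) = 11
E(h) = -783 + h² + 321*h (E(h) = (h² + 321*h) - 783 = -783 + h² + 321*h)
1/(y(-1*(-622)) + E(u(-29))) = 1/(873 + (-783 + 11² + 321*11)) = 1/(873 + (-783 + 121 + 3531)) = 1/(873 + 2869) = 1/3742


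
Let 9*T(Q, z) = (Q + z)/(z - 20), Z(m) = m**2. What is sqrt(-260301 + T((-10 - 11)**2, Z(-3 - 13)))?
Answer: I*sqrt(32619838993)/354 ≈ 510.2*I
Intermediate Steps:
T(Q, z) = (Q + z)/(9*(-20 + z)) (T(Q, z) = ((Q + z)/(z - 20))/9 = ((Q + z)/(-20 + z))/9 = (Q + z)/(9*(-20 + z)))
sqrt(-260301 + T((-10 - 11)**2, Z(-3 - 13))) = sqrt(-260301 + ((-10 - 11)**2 + (-3 - 13)**2)/(9*(-20 + (-3 - 13)**2))) = sqrt(-260301 + ((-21)**2 + (-16)**2)/(9*(-20 + (-16)**2))) = sqrt(-260301 + (441 + 256)/(9*(-20 + 256))) = sqrt(-260301 + (1/9)*697/236) = sqrt(-260301 + (1/9)*(1/236)*697) = sqrt(-260301 + 697/2124) = sqrt(-552878627/2124) = I*sqrt(32619838993)/354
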